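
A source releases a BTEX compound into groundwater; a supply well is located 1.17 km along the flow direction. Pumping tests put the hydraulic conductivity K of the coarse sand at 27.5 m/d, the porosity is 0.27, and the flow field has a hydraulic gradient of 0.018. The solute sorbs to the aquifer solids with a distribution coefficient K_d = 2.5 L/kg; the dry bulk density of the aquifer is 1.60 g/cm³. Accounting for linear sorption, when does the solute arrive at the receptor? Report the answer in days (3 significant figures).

10100 days

q = Ki = 27.5 × 0.018 = 0.4950 m/d
Average linear velocity = 0.4950 / 0.27 = 1.833 m/d
Retardation R = 1 + ρ_b·K_d/n = 1 + 1.60×2.5/0.27 = 15.81
Contaminant velocity v_c = v/R = 1.833/15.81 = 0.1159 m/d
L = 1.17 km = 1170 m
t = L/v_c = 1170/0.1159 = 10090 d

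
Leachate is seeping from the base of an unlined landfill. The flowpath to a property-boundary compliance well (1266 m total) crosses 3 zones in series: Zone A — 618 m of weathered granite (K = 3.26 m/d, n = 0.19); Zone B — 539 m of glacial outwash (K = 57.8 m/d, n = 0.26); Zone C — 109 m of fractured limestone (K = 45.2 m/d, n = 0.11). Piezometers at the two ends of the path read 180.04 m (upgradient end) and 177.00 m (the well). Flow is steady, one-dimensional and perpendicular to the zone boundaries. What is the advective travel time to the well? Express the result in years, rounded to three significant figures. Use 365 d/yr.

48.9 years

Total head drop ΔH = 180.04 − 177.00 = 3.04 m
Steady 1-D flow in series ⇒ the Darcy flux q is identical in every zone and the zone head losses add (resistances L/K in series).
Σ(L/K) = 618/3.26 + 539/57.8 + 109/45.2 = 189.6 + 9.325 + 2.412 = 201.3 d
q = ΔH / Σ(L/K) = 3.04 / 201.3 = 0.01510 m/d (same in every zone)
Zone A: v = q/n = 0.01510/0.19 = 0.07948 m/d → t_A = 618/0.07948 = 7775 d
Zone B: v = q/n = 0.01510/0.26 = 0.05808 m/d → t_B = 539/0.05808 = 9280 d
Zone C: v = q/n = 0.01510/0.11 = 0.1373 m/d → t_C = 109/0.1373 = 794.0 d
Total t = 7775 + 9280 + 794.0 = 17850 d
   = 17850 / 365 = 48.9 yr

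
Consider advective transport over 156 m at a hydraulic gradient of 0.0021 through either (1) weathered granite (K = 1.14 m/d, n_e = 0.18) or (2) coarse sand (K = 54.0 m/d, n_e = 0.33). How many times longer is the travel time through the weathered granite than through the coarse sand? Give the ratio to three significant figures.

25.8

Unit 1 (weathered granite): v = 1.14×0.0021/0.18 = 0.01330 m/d, t = 156/0.01330 = 11730 d
Unit 2 (coarse sand): v = 54.0×0.0021/0.33 = 0.3436 m/d, t = 156/0.3436 = 454.0 d
t(weathered granite) / t(coarse sand) = 11730/454.0 = 25.8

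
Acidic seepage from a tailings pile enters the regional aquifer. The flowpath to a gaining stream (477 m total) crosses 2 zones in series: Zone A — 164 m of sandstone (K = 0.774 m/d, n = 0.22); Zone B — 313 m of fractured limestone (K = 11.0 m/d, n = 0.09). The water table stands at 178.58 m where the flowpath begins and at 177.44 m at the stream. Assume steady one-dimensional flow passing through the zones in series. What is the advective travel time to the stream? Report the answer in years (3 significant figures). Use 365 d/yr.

37.1 years

Total head drop ΔH = 178.58 − 177.44 = 1.14 m
Steady 1-D flow in series ⇒ the Darcy flux q is identical in every zone and the zone head losses add (resistances L/K in series).
Σ(L/K) = 164/0.774 + 313/11.0 = 211.9 + 28.45 = 240.3 d
q = ΔH / Σ(L/K) = 1.14 / 240.3 = 0.004743 m/d (same in every zone)
Zone A: v = q/n = 0.004743/0.22 = 0.02156 m/d → t_A = 164/0.02156 = 7607 d
Zone B: v = q/n = 0.004743/0.09 = 0.05270 m/d → t_B = 313/0.05270 = 5939 d
Total t = 7607 + 5939 = 13550 d
   = 13550 / 365 = 37.1 yr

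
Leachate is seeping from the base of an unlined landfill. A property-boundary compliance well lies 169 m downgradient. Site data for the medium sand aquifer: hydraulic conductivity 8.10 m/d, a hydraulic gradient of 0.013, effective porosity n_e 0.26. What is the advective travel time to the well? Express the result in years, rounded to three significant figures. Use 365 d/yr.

1.14 years

Specific discharge q = 8.10 × 0.013 = 0.1053 m/d
v = Ki/n = 8.10·0.013/0.26 = 0.4050 m/d
t = L / v = 169 / 0.4050 = 417.3 d
   = 417.3 / 365 = 1.14 yr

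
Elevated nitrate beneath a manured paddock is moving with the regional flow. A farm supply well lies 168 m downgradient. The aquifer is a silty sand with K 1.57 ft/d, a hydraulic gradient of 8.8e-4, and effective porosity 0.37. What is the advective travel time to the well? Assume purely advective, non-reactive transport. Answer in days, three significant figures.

148000 days

K = 1.57 ft/d × 0.3048 = 0.4785 m/d
Darcy flux q = K·i = 0.4785 × 8.8e-4 = 4.211e-4 m/d
Seepage velocity v = q / n = 4.211e-4 / 0.37 = 0.001138 m/d
t = L / v = 168 / 0.001138 = 147600 d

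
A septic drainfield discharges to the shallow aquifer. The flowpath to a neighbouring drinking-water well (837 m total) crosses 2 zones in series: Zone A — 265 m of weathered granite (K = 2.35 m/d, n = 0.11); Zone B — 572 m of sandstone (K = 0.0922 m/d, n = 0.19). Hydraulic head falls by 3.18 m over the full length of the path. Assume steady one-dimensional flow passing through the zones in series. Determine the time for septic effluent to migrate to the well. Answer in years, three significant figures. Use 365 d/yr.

Steady 1-D flow in series ⇒ the Darcy flux q is identical in every zone and the zone head losses add (resistances L/K in series).
Σ(L/K) = 265/2.35 + 572/0.0922 = 112.8 + 6204 = 6317 d
q = ΔH / Σ(L/K) = 3.18 / 6317 = 5.034e-4 m/d (same in every zone)
Zone A: v = q/n = 5.034e-4/0.11 = 0.004577 m/d → t_A = 265/0.004577 = 57900 d
Zone B: v = q/n = 5.034e-4/0.19 = 0.002650 m/d → t_B = 572/0.002650 = 215900 d
Total t = 57900 + 215900 = 273800 d
   = 273800 / 365 = 750 yr

750 years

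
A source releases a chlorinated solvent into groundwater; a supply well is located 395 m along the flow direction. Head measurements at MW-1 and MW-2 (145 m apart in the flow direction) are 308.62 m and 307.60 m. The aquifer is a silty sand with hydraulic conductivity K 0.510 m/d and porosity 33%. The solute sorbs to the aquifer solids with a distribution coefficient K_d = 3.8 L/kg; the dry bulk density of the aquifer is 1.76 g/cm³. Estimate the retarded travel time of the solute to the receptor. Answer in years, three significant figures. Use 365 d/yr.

Hydraulic gradient i = (308.62 − 307.60) / 145 = 1.02 / 145 = 0.007034
q = Ki = 0.510 × 0.007034 = 0.003588 m/d
Average linear velocity = 0.003588 / 0.33 = 0.01087 m/d
Retardation R = 1 + ρ_b·K_d/n = 1 + 1.76×3.8/0.33 = 21.27
Contaminant velocity v_c = v/R = 0.01087/21.27 = 5.112e-4 m/d
t = L/v_c = 395/5.112e-4 = 772700 d
   = 772700/365 = 2120 yr

2120 years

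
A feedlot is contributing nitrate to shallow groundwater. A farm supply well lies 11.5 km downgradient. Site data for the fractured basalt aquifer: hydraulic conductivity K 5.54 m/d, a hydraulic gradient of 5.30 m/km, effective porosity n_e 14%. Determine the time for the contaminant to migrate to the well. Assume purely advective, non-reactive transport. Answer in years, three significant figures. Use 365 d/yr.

Specific discharge q = 5.54 × 0.0053 = 0.02936 m/d
v = Ki/n = 5.54·0.0053/0.14 = 0.2097 m/d
L = 11.5 km = 11500 m
t = L / v = 11500 / 0.2097 = 54830 d
   = 54830 / 365 = 150 yr

150 years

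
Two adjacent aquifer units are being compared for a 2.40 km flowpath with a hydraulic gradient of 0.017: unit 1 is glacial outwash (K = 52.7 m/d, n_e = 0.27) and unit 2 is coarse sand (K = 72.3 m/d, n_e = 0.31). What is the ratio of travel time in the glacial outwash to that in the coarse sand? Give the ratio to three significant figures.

Unit 1 (glacial outwash): v = 52.7×0.017/0.27 = 3.318 m/d, t = 2400/3.318 = 723.3 d
Unit 2 (coarse sand): v = 72.3×0.017/0.31 = 3.965 m/d, t = 2400/3.965 = 605.3 d
t(glacial outwash) / t(coarse sand) = 723.3/605.3 = 1.19

1.19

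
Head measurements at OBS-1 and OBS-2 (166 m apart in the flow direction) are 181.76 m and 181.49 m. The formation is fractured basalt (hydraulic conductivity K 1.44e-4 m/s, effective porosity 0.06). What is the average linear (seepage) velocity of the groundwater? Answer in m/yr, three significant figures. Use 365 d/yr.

Hydraulic gradient i = (181.76 − 181.49) / 166 = 0.27 / 166 = 0.001627
K = 1.44e-4 m/s × 86400 s/d = 12.44 m/d
q = Ki = 12.44 × 0.001627 = 0.02024 m/d
Average linear velocity = 0.02024 / 0.06 = 0.3373 m/d
   = 0.3373 × 365 = 123 m/yr

123 m/yr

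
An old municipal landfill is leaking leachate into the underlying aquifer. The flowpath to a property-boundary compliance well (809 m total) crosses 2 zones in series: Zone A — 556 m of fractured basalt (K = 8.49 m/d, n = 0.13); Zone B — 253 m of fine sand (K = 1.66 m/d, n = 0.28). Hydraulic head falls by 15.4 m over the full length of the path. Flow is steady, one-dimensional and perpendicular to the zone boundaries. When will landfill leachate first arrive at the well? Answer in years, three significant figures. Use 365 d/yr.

5.55 years

Steady 1-D flow in series ⇒ the Darcy flux q is identical in every zone and the zone head losses add (resistances L/K in series).
Σ(L/K) = 556/8.49 + 253/1.66 = 65.49 + 152.4 = 217.9 d
q = ΔH / Σ(L/K) = 15.4 / 217.9 = 0.07068 m/d (same in every zone)
Zone A: v = q/n = 0.07068/0.13 = 0.5437 m/d → t_A = 556/0.5437 = 1023 d
Zone B: v = q/n = 0.07068/0.28 = 0.2524 m/d → t_B = 253/0.2524 = 1002 d
Total t = 1023 + 1002 = 2025 d
   = 2025 / 365 = 5.55 yr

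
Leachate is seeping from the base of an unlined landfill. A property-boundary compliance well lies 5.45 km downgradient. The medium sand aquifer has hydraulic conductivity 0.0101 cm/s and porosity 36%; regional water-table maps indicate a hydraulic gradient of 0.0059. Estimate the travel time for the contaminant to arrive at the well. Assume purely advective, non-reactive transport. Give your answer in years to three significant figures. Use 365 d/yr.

K = 0.0101 cm/s × 864 = 8.726 m/d
Specific discharge q = 8.726 × 0.0059 = 0.05149 m/d
Seepage velocity v = q / n = 0.05149 / 0.36 = 0.1430 m/d
L = 5.45 km = 5450 m
t = L / v = 5450 / 0.1430 = 38110 d
   = 38110 / 365 = 104 yr

104 years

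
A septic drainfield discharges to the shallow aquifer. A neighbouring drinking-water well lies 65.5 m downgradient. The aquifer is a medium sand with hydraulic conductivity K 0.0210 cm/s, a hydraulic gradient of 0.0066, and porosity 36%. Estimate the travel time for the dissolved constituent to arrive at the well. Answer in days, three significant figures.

197 days

K = 0.0210 cm/s × 864 = 18.14 m/d
Specific discharge q = 18.14 × 0.0066 = 0.1198 m/d
Average linear velocity = 0.1198 / 0.36 = 0.3326 m/d
t = L / v = 65.5 / 0.3326 = 196.9 d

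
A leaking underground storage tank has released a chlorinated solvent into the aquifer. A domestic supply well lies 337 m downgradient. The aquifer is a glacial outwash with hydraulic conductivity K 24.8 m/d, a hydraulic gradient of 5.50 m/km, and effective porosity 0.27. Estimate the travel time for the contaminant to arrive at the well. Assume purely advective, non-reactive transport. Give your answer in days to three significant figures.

q = Ki = 24.8 × 0.0055 = 0.1364 m/d
v = Ki/n = 24.8·0.0055/0.27 = 0.5052 m/d
t = L / v = 337 / 0.5052 = 667.1 d

667 days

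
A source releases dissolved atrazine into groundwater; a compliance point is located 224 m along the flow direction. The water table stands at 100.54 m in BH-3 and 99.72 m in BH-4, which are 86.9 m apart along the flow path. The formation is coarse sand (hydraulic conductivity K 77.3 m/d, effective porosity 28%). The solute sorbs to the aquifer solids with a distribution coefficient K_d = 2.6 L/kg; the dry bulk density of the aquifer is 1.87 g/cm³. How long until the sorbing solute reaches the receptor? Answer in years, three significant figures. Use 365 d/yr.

4.33 years

Hydraulic gradient i = (100.54 − 99.72) / 86.9 = 0.82 / 86.9 = 0.009436
q = Ki = 77.3 × 0.009436 = 0.7294 m/d
Seepage velocity v = q / n = 0.7294 / 0.28 = 2.605 m/d
Retardation R = 1 + ρ_b·K_d/n = 1 + 1.87×2.6/0.28 = 18.36
Contaminant velocity v_c = v/R = 2.605/18.36 = 0.1419 m/d
t = L/v_c = 224/0.1419 = 1579 d
   = 1579/365 = 4.33 yr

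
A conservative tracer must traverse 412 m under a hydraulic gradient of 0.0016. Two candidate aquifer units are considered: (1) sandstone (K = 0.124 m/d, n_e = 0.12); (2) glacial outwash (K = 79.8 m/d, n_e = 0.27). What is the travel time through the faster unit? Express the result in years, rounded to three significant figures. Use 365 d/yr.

Unit 1 (sandstone): v = 0.124×0.0016/0.12 = 0.001653 m/d, t = 412/0.001653 = 249200 d
Unit 2 (glacial outwash): v = 79.8×0.0016/0.27 = 0.4729 m/d, t = 412/0.4729 = 871.2 d
Faster: 871.2 d / 365 = 2.39 yr

2.39 years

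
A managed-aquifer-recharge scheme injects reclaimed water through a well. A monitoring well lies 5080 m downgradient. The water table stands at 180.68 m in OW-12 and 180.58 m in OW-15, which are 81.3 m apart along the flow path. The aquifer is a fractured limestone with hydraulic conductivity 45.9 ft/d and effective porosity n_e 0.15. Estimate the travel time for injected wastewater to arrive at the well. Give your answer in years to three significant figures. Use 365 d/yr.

Hydraulic gradient i = (180.68 − 180.58) / 81.3 = 0.10 / 81.3 = 0.001230
K = 45.9 ft/d × 0.3048 = 13.99 m/d
Specific discharge q = 13.99 × 0.001230 = 0.01721 m/d
Average linear velocity = 0.01721 / 0.15 = 0.1147 m/d
t = L / v = 5080 / 0.1147 = 44280 d
   = 44280 / 365 = 121 yr

121 years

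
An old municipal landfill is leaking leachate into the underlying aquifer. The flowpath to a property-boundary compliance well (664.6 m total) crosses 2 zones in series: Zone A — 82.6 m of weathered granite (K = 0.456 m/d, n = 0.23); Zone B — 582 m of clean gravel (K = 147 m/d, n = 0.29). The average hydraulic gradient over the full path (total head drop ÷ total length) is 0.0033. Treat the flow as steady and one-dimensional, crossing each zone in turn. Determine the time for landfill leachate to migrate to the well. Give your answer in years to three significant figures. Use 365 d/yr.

Steady 1-D flow in series ⇒ the Darcy flux q is identical in every zone and the zone head losses add (resistances L/K in series).
Σ(L/K) = 82.6/0.456 + 582/147 = 181.1 + 3.959 = 185.1 d
K_eq = L_total / Σ(L/K) = 664.6 / 185.1 = 3.591 m/d
q = K_eq · i = 3.591 × 0.0033 = 0.01185 m/d (same in every zone)
Zone A: v = q/n = 0.01185/0.23 = 0.05152 m/d → t_A = 82.6/0.05152 = 1603 d
Zone B: v = q/n = 0.01185/0.29 = 0.04086 m/d → t_B = 582/0.04086 = 14240 d
Total t = 1603 + 14240 = 15850 d
   = 15850 / 365 = 43.4 yr

43.4 years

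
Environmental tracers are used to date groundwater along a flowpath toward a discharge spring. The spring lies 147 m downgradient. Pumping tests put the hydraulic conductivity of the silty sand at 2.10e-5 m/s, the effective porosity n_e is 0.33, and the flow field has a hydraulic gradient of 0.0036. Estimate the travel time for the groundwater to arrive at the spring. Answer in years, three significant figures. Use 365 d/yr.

20.3 years

K = 2.10e-5 m/s × 86400 s/d = 1.814 m/d
Darcy flux q = K·i = 1.814 × 0.0036 = 0.006532 m/d
Average linear velocity = 0.006532 / 0.33 = 0.01979 m/d
t = L / v = 147 / 0.01979 = 7427 d
   = 7427 / 365 = 20.3 yr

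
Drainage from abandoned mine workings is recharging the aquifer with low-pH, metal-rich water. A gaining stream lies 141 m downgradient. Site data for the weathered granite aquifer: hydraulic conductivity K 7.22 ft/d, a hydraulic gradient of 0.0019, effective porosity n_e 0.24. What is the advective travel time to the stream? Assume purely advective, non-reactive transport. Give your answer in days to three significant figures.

K = 7.22 ft/d × 0.3048 = 2.201 m/d
q = Ki = 2.201 × 0.0019 = 0.004181 m/d
v_s = q/n_e = 0.004181/0.24 = 0.01742 m/d
t = L / v = 141 / 0.01742 = 8093 d

8090 days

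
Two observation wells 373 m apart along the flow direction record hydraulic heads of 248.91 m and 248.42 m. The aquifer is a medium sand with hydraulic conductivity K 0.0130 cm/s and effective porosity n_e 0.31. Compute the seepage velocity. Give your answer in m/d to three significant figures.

Hydraulic gradient i = (248.91 − 248.42) / 373 = 0.49 / 373 = 0.001314
K = 0.0130 cm/s × 864 = 11.23 m/d
Darcy flux q = K·i = 11.23 × 0.001314 = 0.01476 m/d
Average linear velocity = 0.01476 / 0.31 = 0.04760 m/d

0.0476 m/d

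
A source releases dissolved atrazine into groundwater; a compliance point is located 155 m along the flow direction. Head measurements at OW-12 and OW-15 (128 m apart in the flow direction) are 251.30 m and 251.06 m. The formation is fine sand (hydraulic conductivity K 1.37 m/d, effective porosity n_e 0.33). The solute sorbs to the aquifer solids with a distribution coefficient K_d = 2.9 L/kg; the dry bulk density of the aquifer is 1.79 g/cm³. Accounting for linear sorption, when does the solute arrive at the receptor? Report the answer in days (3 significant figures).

Hydraulic gradient i = (251.30 − 251.06) / 128 = 0.24 / 128 = 0.001875
Darcy flux q = K·i = 1.37 × 0.001875 = 0.002569 m/d
v_s = q/n_e = 0.002569/0.33 = 0.007784 m/d
Retardation R = 1 + ρ_b·K_d/n = 1 + 1.79×2.9/0.33 = 16.73
Contaminant velocity v_c = v/R = 0.007784/16.73 = 4.653e-4 m/d
t = L/v_c = 155/4.653e-4 = 333100 d

333000 days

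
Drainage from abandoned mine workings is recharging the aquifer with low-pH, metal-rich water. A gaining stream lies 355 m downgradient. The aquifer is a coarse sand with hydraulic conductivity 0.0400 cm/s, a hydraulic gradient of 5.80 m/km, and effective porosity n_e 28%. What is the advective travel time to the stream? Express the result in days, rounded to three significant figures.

496 days

K = 0.0400 cm/s × 864 = 34.56 m/d
Specific discharge q = 34.56 × 0.0058 = 0.2004 m/d
v = Ki/n = 34.56·0.0058/0.28 = 0.7159 m/d
t = L / v = 355 / 0.7159 = 495.9 d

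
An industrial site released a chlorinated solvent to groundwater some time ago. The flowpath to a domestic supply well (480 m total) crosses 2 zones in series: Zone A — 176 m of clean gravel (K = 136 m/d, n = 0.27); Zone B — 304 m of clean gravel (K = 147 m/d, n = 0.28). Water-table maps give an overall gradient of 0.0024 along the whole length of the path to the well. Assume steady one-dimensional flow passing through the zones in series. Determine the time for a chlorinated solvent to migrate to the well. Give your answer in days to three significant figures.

387 days

For zones in series the flux q is common to all zones; the equivalent conductivity is the harmonic (thickness-weighted) mean, K_eq = L_total / Σ(L_j/K_j).
Σ(L/K) = 176/136 + 304/147 = 1.294 + 2.068 = 3.362 d
K_eq = L_total / Σ(L/K) = 480 / 3.362 = 142.8 m/d
q = K_eq · i = 142.8 × 0.0024 = 0.3426 m/d (same in every zone)
Zone A: v = q/n = 0.3426/0.27 = 1.269 m/d → t_A = 176/1.269 = 138.7 d
Zone B: v = q/n = 0.3426/0.28 = 1.224 m/d → t_B = 304/1.224 = 248.4 d
Total t = 138.7 + 248.4 = 387.1 d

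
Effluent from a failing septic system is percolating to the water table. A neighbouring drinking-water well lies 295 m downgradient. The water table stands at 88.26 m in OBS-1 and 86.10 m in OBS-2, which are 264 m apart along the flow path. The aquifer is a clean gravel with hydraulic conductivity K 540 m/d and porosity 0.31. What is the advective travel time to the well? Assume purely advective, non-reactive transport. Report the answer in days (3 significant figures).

Hydraulic gradient i = (88.26 − 86.10) / 264 = 2.16 / 264 = 0.008182
q = Ki = 540 × 0.008182 = 4.418 m/d
Seepage velocity v = q / n = 4.418 / 0.31 = 14.25 m/d
t = L / v = 295 / 14.25 = 20.70 d

20.7 days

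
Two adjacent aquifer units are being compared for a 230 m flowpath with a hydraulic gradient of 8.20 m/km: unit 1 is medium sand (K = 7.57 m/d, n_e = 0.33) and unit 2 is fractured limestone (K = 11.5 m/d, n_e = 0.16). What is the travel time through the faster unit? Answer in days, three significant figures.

Unit 1 (medium sand): v = 7.57×0.0082/0.33 = 0.1881 m/d, t = 230/0.1881 = 1223 d
Unit 2 (fractured limestone): v = 11.5×0.0082/0.16 = 0.5894 m/d, t = 230/0.5894 = 390.2 d
Faster unit: t = 390 d

390 days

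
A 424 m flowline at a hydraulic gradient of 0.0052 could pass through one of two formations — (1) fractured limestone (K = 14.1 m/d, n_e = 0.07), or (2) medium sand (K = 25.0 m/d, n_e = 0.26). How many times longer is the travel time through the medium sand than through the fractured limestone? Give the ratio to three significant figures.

2.09

Unit 1 (fractured limestone): v = 14.1×0.0052/0.07 = 1.047 m/d, t = 424/1.047 = 404.8 d
Unit 2 (medium sand): v = 25.0×0.0052/0.26 = 0.5000 m/d, t = 424/0.5000 = 848.0 d
t(medium sand) / t(fractured limestone) = 848.0/404.8 = 2.09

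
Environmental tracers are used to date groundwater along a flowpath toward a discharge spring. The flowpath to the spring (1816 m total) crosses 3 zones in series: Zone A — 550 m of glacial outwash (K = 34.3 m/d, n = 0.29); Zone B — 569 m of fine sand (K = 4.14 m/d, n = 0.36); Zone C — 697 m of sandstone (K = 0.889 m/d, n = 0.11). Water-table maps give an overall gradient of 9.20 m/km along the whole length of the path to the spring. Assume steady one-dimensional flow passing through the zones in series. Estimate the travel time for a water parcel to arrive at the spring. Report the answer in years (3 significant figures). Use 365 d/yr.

Continuity: the same q passes through each zone, so ΔH = q·Σ(L_j/K_j) — the zones act as resistances in series.
Σ(L/K) = 550/34.3 + 569/4.14 + 697/0.889 = 16.03 + 137.4 + 784.0 = 937.5 d
K_eq = L_total / Σ(L/K) = 1816 / 937.5 = 1.937 m/d
q = K_eq · i = 1.937 × 0.0092 = 0.01782 m/d (same in every zone)
Zone A: v = q/n = 0.01782/0.29 = 0.06145 m/d → t_A = 550/0.06145 = 8950 d
Zone B: v = q/n = 0.01782/0.36 = 0.04950 m/d → t_B = 569/0.04950 = 11490 d
Zone C: v = q/n = 0.01782/0.11 = 0.1620 m/d → t_C = 697/0.1620 = 4302 d
Total t = 8950 + 11490 + 4302 = 24750 d
   = 24750 / 365 = 67.8 yr

67.8 years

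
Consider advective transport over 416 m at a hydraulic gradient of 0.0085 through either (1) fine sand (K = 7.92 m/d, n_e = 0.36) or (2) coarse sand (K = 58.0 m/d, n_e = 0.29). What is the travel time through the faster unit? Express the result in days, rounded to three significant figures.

Unit 1 (fine sand): v = 7.92×0.0085/0.36 = 0.1870 m/d, t = 416/0.1870 = 2225 d
Unit 2 (coarse sand): v = 58.0×0.0085/0.29 = 1.700 m/d, t = 416/1.700 = 244.7 d
Faster unit: t = 245 d

245 days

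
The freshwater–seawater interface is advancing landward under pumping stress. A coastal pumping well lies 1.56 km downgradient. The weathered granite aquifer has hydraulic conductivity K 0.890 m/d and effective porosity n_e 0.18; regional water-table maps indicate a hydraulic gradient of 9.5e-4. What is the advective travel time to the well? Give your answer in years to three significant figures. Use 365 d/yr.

Specific discharge q = 0.890 × 9.5e-4 = 8.455e-4 m/d
v_s = q/n_e = 8.455e-4/0.18 = 0.004697 m/d
L = 1.56 km = 1560 m
t = L / v = 1560 / 0.004697 = 332100 d
   = 332100 / 365 = 910 yr

910 years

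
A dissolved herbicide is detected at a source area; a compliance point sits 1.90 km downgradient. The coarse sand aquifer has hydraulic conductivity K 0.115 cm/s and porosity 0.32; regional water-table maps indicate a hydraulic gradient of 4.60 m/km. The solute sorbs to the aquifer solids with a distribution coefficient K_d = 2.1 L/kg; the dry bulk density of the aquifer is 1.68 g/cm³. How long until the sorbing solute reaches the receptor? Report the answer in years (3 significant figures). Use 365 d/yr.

K = 0.115 cm/s × 864 = 99.36 m/d
Specific discharge q = 99.36 × 0.0046 = 0.4571 m/d
Seepage velocity v = q / n = 0.4571 / 0.32 = 1.428 m/d
Retardation R = 1 + ρ_b·K_d/n = 1 + 1.68×2.1/0.32 = 12.03
Contaminant velocity v_c = v/R = 1.428/12.03 = 0.1188 m/d
L = 1.90 km = 1900 m
t = L/v_c = 1900/0.1188 = 16000 d
   = 16000/365 = 43.8 yr

43.8 years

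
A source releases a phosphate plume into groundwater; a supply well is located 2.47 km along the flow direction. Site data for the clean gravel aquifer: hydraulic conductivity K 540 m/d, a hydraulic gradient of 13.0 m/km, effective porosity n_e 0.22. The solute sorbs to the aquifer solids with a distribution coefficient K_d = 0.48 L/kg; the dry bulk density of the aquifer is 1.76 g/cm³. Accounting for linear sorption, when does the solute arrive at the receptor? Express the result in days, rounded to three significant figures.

375 days

Darcy flux q = K·i = 540 × 0.013 = 7.020 m/d
v = Ki/n = 540·0.013/0.22 = 31.91 m/d
Retardation R = 1 + ρ_b·K_d/n = 1 + 1.76×0.48/0.22 = 4.840
Contaminant velocity v_c = v/R = 31.91/4.840 = 6.593 m/d
L = 2.47 km = 2470 m
t = L/v_c = 2470/6.593 = 374.7 d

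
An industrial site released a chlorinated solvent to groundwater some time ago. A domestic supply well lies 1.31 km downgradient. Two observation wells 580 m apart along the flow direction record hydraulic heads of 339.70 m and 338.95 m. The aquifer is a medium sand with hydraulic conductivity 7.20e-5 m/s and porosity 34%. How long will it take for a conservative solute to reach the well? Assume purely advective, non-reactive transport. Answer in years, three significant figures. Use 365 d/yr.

152 years

Hydraulic gradient i = (339.70 − 338.95) / 580 = 0.75 / 580 = 0.001293
K = 7.20e-5 m/s × 86400 s/d = 6.221 m/d
q = Ki = 6.221 × 0.001293 = 0.008044 m/d
Average linear velocity = 0.008044 / 0.34 = 0.02366 m/d
L = 1.31 km = 1310 m
t = L / v = 1310 / 0.02366 = 55370 d
   = 55370 / 365 = 152 yr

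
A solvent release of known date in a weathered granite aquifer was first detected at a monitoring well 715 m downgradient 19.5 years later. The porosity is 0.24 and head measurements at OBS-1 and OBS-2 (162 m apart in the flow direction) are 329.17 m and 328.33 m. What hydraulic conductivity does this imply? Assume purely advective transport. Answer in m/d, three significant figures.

Hydraulic gradient i = (329.17 − 328.33) / 162 = 0.84 / 162 = 0.005185
t = 19.5 years = 7118 d
v = L / t = 715 / 7118 = 0.1005 m/d
K = v · n / i = 0.1005 × 0.24 / 0.005185 = 4.65 m/d

4.65 m/d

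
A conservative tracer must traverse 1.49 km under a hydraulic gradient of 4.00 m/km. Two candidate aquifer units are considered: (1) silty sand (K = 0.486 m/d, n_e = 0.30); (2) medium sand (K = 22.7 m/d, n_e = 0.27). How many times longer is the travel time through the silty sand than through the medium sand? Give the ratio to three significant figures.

Unit 1 (silty sand): v = 0.486×0.0040/0.30 = 0.006480 m/d, t = 1490/0.006480 = 229900 d
Unit 2 (medium sand): v = 22.7×0.0040/0.27 = 0.3363 m/d, t = 1490/0.3363 = 4431 d
t(silty sand) / t(medium sand) = 229900/4431 = 51.9

51.9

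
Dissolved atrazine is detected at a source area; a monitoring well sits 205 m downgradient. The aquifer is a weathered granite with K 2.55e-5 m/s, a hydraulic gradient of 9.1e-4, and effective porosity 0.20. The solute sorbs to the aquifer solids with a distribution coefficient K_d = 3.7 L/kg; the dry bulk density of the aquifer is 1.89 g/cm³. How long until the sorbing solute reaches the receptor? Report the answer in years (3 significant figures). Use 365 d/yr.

2020 years

K = 2.55e-5 m/s × 86400 s/d = 2.203 m/d
Specific discharge q = 2.203 × 9.1e-4 = 0.002005 m/d
v = Ki/n = 2.203·9.1e-4/0.20 = 0.01002 m/d
Retardation R = 1 + ρ_b·K_d/n = 1 + 1.89×3.7/0.20 = 35.96
Contaminant velocity v_c = v/R = 0.01002/35.96 = 2.787e-4 m/d
t = L/v_c = 205/2.787e-4 = 735500 d
   = 735500/365 = 2020 yr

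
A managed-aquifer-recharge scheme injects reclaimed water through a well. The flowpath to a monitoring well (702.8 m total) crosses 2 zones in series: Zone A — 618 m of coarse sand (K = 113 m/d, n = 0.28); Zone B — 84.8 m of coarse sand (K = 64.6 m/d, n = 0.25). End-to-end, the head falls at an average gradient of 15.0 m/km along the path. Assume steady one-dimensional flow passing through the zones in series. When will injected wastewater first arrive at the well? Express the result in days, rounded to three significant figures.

125 days

Continuity: the same q passes through each zone, so ΔH = q·Σ(L_j/K_j) — the zones act as resistances in series.
Σ(L/K) = 618/113 + 84.8/64.6 = 5.469 + 1.313 = 6.782 d
K_eq = L_total / Σ(L/K) = 702.8 / 6.782 = 103.6 m/d
q = K_eq · i = 103.6 × 0.015 = 1.554 m/d (same in every zone)
Zone A: v = q/n = 1.554/0.28 = 5.552 m/d → t_A = 618/5.552 = 111.3 d
Zone B: v = q/n = 1.554/0.25 = 6.218 m/d → t_B = 84.8/6.218 = 13.64 d
Total t = 111.3 + 13.64 = 125.0 d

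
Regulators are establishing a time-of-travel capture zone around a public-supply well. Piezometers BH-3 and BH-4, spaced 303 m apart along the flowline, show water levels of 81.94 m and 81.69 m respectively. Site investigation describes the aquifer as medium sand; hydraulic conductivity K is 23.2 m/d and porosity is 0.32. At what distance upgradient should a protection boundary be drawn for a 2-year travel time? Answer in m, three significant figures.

43.7 m

Hydraulic gradient i = (81.94 − 81.69) / 303 = 0.25 / 303 = 8.251e-4
q = Ki = 23.2 × 8.251e-4 = 0.01914 m/d
Seepage velocity v = q / n = 0.01914 / 0.32 = 0.05982 m/d
T = 2 yr × 365 = 730 d
L = v × T = 0.05982 × 730 = 43.67 m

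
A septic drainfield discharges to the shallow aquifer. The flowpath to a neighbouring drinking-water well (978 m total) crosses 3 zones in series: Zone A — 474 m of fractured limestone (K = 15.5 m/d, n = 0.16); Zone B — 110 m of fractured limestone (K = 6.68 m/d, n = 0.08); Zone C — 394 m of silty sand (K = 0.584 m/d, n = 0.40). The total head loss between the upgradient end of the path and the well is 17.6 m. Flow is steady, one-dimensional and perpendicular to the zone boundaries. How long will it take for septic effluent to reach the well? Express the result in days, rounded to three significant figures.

Continuity: the same q passes through each zone, so ΔH = q·Σ(L_j/K_j) — the zones act as resistances in series.
Σ(L/K) = 474/15.5 + 110/6.68 + 394/0.584 = 30.58 + 16.47 + 674.7 = 721.7 d
q = ΔH / Σ(L/K) = 17.6 / 721.7 = 0.02439 m/d (same in every zone)
Zone A: v = q/n = 0.02439/0.16 = 0.1524 m/d → t_A = 474/0.1524 = 3110 d
Zone B: v = q/n = 0.02439/0.08 = 0.3048 m/d → t_B = 110/0.3048 = 360.9 d
Zone C: v = q/n = 0.02439/0.40 = 0.06097 m/d → t_C = 394/0.06097 = 6463 d
Total t = 3110 + 360.9 + 6463 = 9933 d

9930 days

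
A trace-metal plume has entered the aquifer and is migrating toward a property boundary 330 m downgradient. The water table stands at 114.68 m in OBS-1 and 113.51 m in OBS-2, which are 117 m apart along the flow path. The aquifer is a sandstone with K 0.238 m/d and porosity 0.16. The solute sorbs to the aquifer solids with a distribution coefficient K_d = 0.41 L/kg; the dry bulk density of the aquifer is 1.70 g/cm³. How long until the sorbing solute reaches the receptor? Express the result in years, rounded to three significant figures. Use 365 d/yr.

Hydraulic gradient i = (114.68 − 113.51) / 117 = 1.17 / 117 = 0.01000
Darcy flux q = K·i = 0.238 × 0.01000 = 0.002380 m/d
v = Ki/n = 0.238·0.01000/0.16 = 0.01487 m/d
Retardation R = 1 + ρ_b·K_d/n = 1 + 1.70×0.41/0.16 = 5.356
Contaminant velocity v_c = v/R = 0.01487/5.356 = 0.002777 m/d
t = L/v_c = 330/0.002777 = 118800 d
   = 118800/365 = 326 yr

326 years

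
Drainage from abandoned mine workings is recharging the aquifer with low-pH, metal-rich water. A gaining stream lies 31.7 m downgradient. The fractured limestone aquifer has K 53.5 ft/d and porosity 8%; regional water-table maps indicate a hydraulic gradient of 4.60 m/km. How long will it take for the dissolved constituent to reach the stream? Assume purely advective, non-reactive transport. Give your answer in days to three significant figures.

K = 53.5 ft/d × 0.3048 = 16.31 m/d
Specific discharge q = 16.31 × 0.0046 = 0.07501 m/d
v = Ki/n = 16.31·0.0046/0.08 = 0.9376 m/d
t = L / v = 31.7 / 0.9376 = 33.81 d

33.8 days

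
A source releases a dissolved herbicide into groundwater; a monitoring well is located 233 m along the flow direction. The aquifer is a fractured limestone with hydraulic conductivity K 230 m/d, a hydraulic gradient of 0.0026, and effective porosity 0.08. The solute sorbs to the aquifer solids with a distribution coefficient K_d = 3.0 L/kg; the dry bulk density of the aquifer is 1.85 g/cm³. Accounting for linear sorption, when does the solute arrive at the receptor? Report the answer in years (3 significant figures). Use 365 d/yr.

6.01 years

q = Ki = 230 × 0.0026 = 0.5980 m/d
v = Ki/n = 230·0.0026/0.08 = 7.475 m/d
Retardation R = 1 + ρ_b·K_d/n = 1 + 1.85×3.0/0.08 = 70.38
Contaminant velocity v_c = v/R = 7.475/70.38 = 0.1062 m/d
t = L/v_c = 233/0.1062 = 2194 d
   = 2194/365 = 6.01 yr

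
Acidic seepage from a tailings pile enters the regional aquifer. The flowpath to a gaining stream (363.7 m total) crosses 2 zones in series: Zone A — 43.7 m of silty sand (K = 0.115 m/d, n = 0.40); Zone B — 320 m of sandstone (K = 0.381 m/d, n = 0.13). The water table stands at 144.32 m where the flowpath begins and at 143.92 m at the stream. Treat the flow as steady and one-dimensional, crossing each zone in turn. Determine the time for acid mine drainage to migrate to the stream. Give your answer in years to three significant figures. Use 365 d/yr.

Total head drop ΔH = 144.32 − 143.92 = 0.40 m
Steady 1-D flow in series ⇒ the Darcy flux q is identical in every zone and the zone head losses add (resistances L/K in series).
Σ(L/K) = 43.7/0.115 + 320/0.381 = 380.0 + 839.9 = 1220 d
q = ΔH / Σ(L/K) = 0.40 / 1220 = 3.279e-4 m/d (same in every zone)
Zone A: v = q/n = 3.279e-4/0.40 = 8.197e-4 m/d → t_A = 43.7/8.197e-4 = 53310 d
Zone B: v = q/n = 3.279e-4/0.13 = 0.002522 m/d → t_B = 320/0.002522 = 126900 d
Total t = 53310 + 126900 = 180200 d
   = 180200 / 365 = 494 yr

494 years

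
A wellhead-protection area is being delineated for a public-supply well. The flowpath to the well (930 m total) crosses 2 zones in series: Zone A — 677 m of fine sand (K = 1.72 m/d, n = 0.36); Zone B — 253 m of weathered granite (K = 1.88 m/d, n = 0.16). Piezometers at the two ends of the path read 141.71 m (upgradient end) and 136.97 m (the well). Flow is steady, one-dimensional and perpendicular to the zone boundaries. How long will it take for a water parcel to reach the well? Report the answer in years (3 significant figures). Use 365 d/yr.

86.8 years

Total head drop ΔH = 141.71 − 136.97 = 4.74 m
Steady 1-D flow in series ⇒ the Darcy flux q is identical in every zone and the zone head losses add (resistances L/K in series).
Σ(L/K) = 677/1.72 + 253/1.88 = 393.6 + 134.6 = 528.2 d
q = ΔH / Σ(L/K) = 4.74 / 528.2 = 0.008974 m/d (same in every zone)
Zone A: v = q/n = 0.008974/0.36 = 0.02493 m/d → t_A = 677/0.02493 = 27160 d
Zone B: v = q/n = 0.008974/0.16 = 0.05609 m/d → t_B = 253/0.05609 = 4511 d
Total t = 27160 + 4511 = 31670 d
   = 31670 / 365 = 86.8 yr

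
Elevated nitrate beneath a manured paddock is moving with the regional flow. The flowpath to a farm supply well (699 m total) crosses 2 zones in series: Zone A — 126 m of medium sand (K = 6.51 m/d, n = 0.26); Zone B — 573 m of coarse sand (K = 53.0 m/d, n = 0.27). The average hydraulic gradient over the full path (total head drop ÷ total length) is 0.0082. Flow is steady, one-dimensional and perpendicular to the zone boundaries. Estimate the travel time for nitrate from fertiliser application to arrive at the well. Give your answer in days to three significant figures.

987 days

For zones in series the flux q is common to all zones; the equivalent conductivity is the harmonic (thickness-weighted) mean, K_eq = L_total / Σ(L_j/K_j).
Σ(L/K) = 126/6.51 + 573/53.0 = 19.35 + 10.81 = 30.17 d
K_eq = L_total / Σ(L/K) = 699 / 30.17 = 23.17 m/d
q = K_eq · i = 23.17 × 0.0082 = 0.1900 m/d (same in every zone)
Zone A: v = q/n = 0.1900/0.26 = 0.7308 m/d → t_A = 126/0.7308 = 172.4 d
Zone B: v = q/n = 0.1900/0.27 = 0.7037 m/d → t_B = 573/0.7037 = 814.2 d
Total t = 172.4 + 814.2 = 986.6 d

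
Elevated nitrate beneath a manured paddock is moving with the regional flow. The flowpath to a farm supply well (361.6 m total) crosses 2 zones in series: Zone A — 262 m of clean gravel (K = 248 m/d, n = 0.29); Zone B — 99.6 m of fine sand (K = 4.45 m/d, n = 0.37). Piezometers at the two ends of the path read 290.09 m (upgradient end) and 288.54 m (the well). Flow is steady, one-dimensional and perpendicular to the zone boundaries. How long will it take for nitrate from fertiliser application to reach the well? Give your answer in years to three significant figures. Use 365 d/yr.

Total head drop ΔH = 290.09 − 288.54 = 1.55 m
Continuity: the same q passes through each zone, so ΔH = q·Σ(L_j/K_j) — the zones act as resistances in series.
Σ(L/K) = 262/248 + 99.6/4.45 = 1.056 + 22.38 = 23.44 d
q = ΔH / Σ(L/K) = 1.55 / 23.44 = 0.06613 m/d (same in every zone)
Zone A: v = q/n = 0.06613/0.29 = 0.2280 m/d → t_A = 262/0.2280 = 1149 d
Zone B: v = q/n = 0.06613/0.37 = 0.1787 m/d → t_B = 99.6/0.1787 = 557.3 d
Total t = 1149 + 557.3 = 1706 d
   = 1706 / 365 = 4.67 yr

4.67 years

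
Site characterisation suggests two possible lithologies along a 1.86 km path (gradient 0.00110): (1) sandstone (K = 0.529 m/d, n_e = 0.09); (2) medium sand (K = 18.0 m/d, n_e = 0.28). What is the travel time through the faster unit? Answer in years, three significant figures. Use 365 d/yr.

Unit 1 (sandstone): v = 0.529×0.0011/0.09 = 0.006466 m/d, t = 1860/0.006466 = 287700 d
Unit 2 (medium sand): v = 18.0×0.0011/0.28 = 0.07071 m/d, t = 1860/0.07071 = 26300 d
Faster: 26300 d / 365 = 72.1 yr

72.1 years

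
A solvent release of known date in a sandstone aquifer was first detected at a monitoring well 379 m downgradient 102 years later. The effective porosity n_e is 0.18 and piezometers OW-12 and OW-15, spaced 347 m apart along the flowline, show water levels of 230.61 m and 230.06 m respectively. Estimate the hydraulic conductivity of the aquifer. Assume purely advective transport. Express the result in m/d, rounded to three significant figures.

1.16 m/d

Hydraulic gradient i = (230.61 − 230.06) / 347 = 0.55 / 347 = 0.001585
t = 102 years = 37230 d
v = L / t = 379 / 37230 = 0.01018 m/d
K = v · n / i = 0.01018 × 0.18 / 0.001585 = 1.16 m/d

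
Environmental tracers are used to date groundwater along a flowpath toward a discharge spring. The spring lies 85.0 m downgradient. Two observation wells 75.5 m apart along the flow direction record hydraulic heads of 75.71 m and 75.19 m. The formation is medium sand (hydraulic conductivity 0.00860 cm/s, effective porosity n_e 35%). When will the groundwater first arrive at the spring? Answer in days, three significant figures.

581 days

Hydraulic gradient i = (75.71 − 75.19) / 75.5 = 0.52 / 75.5 = 0.006887
K = 0.00860 cm/s × 864 = 7.430 m/d
Darcy flux q = K·i = 7.430 × 0.006887 = 0.05118 m/d
Average linear velocity = 0.05118 / 0.35 = 0.1462 m/d
t = L / v = 85.0 / 0.1462 = 581.3 d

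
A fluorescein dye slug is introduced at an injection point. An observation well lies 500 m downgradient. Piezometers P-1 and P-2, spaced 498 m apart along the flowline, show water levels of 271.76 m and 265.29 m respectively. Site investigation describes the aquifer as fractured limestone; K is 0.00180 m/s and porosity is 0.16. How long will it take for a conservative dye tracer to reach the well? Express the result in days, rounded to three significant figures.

Hydraulic gradient i = (271.76 − 265.29) / 498 = 6.47 / 498 = 0.01299
K = 0.00180 m/s × 86400 s/d = 155.5 m/d
q = Ki = 155.5 × 0.01299 = 2.021 m/d
Average linear velocity = 2.021 / 0.16 = 12.63 m/d
t = L / v = 500 / 12.63 = 39.59 d

39.6 days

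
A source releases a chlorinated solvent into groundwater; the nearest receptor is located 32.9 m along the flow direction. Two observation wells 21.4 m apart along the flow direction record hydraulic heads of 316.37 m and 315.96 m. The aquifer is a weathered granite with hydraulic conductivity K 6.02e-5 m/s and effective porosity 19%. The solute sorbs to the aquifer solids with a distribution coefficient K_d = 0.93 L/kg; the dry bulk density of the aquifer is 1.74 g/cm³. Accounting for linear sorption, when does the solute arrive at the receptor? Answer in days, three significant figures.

597 days

Hydraulic gradient i = (316.37 − 315.96) / 21.4 = 0.41 / 21.4 = 0.01916
K = 6.02e-5 m/s × 86400 s/d = 5.201 m/d
q = Ki = 5.201 × 0.01916 = 0.09965 m/d
Average linear velocity = 0.09965 / 0.19 = 0.5245 m/d
Retardation R = 1 + ρ_b·K_d/n = 1 + 1.74×0.93/0.19 = 9.517
Contaminant velocity v_c = v/R = 0.5245/9.517 = 0.05511 m/d
t = L/v_c = 32.9/0.05511 = 597.0 d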